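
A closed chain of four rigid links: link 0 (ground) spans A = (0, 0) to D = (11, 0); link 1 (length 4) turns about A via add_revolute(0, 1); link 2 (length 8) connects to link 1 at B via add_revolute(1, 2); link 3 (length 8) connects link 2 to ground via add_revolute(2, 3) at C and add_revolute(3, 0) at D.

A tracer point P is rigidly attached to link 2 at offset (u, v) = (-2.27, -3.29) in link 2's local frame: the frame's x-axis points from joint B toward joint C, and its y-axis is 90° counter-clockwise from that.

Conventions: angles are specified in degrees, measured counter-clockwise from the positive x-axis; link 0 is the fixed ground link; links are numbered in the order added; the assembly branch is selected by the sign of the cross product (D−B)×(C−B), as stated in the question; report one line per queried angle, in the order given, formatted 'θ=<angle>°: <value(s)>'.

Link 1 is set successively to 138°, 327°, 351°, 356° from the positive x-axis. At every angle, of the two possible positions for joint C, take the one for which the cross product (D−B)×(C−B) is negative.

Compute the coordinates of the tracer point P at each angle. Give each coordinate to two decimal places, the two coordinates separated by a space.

A=(0,0), D=(11.00,0)
θ=138°: B = A + 4.00·(cos138°, sin138°) = (-2.9726, 2.6765)
θ=138°: |BD| = 14.2266
θ=138°: circle(B,8.00) ∩ circle(D,8.00): a=7.1133, h=3.6607
θ=138°:   candidates: C₊=(4.7024,4.9336) cross=52.080; C₋=(3.3250,-2.2571) cross=-52.080
θ=138°:   branch - wants cross < 0 → take C=(3.3250,-2.2571) (cross=-52.080)
θ=138°: ex = (C−B)/|BC| = (0.7872,-0.6167); ey = (0.6167,0.7872)
θ=138°: P = B + -2.27·ex + -3.29·ey = (-6.7885,1.4866)
θ=327°: B = A + 4.00·(cos327°, sin327°) = (3.3547, -2.1786)
θ=327°: |BD| = 7.9497
θ=327°: circle(B,8.00) ∩ circle(D,8.00): a=3.9748, h=6.9427
θ=327°:   candidates: C₊=(5.2747,5.5876) cross=55.192; C₋=(9.0799,-7.7662) cross=-55.192
θ=327°:   branch - wants cross < 0 → take C=(9.0799,-7.7662) (cross=-55.192)
θ=327°: ex = (C−B)/|BC| = (0.7157,-0.6985); ey = (0.6985,0.7157)
θ=327°: P = B + -2.27·ex + -3.29·ey = (-0.5678,-2.9476)
θ=351°: B = A + 4.00·(cos351°, sin351°) = (3.9508, -0.6257)
θ=351°: |BD| = 7.0770
θ=351°: circle(B,8.00) ∩ circle(D,8.00): a=3.5385, h=7.1749
θ=351°:   candidates: C₊=(6.8410,6.8339) cross=50.776; C₋=(8.1098,-7.4597) cross=-50.776
θ=351°:   branch - wants cross < 0 → take C=(8.1098,-7.4597) (cross=-50.776)
θ=351°: ex = (C−B)/|BC| = (0.5199,-0.8542); ey = (0.8542,0.5199)
θ=351°: P = B + -2.27·ex + -3.29·ey = (-0.0398,-0.3970)
θ=356°: B = A + 4.00·(cos356°, sin356°) = (3.9903, -0.2790)
θ=356°: |BD| = 7.0153
θ=356°: circle(B,8.00) ∩ circle(D,8.00): a=3.5076, h=7.1900
θ=356°:   candidates: C₊=(7.2092,7.0448) cross=50.440; C₋=(7.7811,-7.3238) cross=-50.440
θ=356°:   branch - wants cross < 0 → take C=(7.7811,-7.3238) (cross=-50.440)
θ=356°: ex = (C−B)/|BC| = (0.4739,-0.8806); ey = (0.8806,0.4739)
θ=356°: P = B + -2.27·ex + -3.29·ey = (0.0174,0.1610)

θ=138°: -6.79 1.49
θ=327°: -0.57 -2.95
θ=351°: -0.04 -0.40
θ=356°: 0.02 0.16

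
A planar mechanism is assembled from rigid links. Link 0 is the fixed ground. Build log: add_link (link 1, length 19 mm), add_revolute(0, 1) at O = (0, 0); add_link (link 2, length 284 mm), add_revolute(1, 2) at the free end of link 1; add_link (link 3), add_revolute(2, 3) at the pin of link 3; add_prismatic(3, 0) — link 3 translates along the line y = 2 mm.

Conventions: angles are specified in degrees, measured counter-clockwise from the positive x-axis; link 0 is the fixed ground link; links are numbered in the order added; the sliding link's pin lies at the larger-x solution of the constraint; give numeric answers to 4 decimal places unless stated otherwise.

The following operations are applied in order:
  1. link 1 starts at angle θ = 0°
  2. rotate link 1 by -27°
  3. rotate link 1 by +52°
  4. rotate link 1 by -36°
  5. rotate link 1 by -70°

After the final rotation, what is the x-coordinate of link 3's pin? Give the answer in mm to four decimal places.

geometry: r = 19 mm, L = 284 mm, e = 2 mm; θ starts at 0°
rotate link 1 by -27°: θ ← 0° -27° = -27°
rotate link 1 by +52°: θ ← -27° +52° = 25°
rotate link 1 by -36°: θ ← 25° -36° = -11°
rotate link 1 by -70°: θ ← -11° -70° = -81°
crank pin P = (r cos θ, r sin θ) = (2.972255, -18.766078)
h = r sin θ − e = -18.766078 − 2 = -20.766078
x = r cos θ + √(L² − h²) = 2.972255 + 283.239775 = 286.212030

286.2120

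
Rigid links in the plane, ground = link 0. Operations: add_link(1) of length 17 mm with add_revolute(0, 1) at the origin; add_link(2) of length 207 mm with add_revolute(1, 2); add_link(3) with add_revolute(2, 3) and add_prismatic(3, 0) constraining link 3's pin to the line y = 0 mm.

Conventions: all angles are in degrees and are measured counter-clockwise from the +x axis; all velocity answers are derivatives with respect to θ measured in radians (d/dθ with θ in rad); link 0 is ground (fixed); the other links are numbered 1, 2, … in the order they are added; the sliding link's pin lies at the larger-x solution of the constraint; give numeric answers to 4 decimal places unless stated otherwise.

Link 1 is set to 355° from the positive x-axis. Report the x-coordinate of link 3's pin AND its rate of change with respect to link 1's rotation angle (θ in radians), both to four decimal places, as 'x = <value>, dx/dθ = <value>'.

geometry: r = 17 mm, L = 207 mm, e = 0 mm
crank pin P = (r cos θ, r sin θ) = (16.935310, -1.481648)
h = r sin θ − e = -1.481648 − 0 = -1.481648
x = r cos θ + √(L² − h²) = 16.935310 + 206.994697 = 223.930007
dx/dθ = −r sin θ − h·r cos θ/√(L² − h²) (θ in radians; h = -1.481648) = 1.602869

x = 223.9300, dx/dθ = 1.6029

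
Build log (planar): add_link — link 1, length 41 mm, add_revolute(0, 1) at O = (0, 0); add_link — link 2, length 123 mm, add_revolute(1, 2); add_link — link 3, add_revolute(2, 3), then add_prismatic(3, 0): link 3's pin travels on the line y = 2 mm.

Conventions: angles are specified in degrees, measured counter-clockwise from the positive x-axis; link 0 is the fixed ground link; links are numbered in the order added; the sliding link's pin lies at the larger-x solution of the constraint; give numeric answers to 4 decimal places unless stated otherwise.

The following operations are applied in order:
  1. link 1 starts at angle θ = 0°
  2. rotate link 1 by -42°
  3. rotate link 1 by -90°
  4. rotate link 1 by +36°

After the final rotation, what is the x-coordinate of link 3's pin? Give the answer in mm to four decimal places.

geometry: r = 41 mm, L = 123 mm, e = 2 mm; θ starts at 0°
rotate link 1 by -42°: θ ← 0° -42° = -42°
rotate link 1 by -90°: θ ← -42° -90° = -132°
rotate link 1 by +36°: θ ← -132° +36° = -96°
crank pin P = (r cos θ, r sin θ) = (-4.285667, -40.775398)
h = r sin θ − e = -40.775398 − 2 = -42.775398
x = r cos θ + √(L² − h²) = -4.285667 + 115.322441 = 111.036774

111.0368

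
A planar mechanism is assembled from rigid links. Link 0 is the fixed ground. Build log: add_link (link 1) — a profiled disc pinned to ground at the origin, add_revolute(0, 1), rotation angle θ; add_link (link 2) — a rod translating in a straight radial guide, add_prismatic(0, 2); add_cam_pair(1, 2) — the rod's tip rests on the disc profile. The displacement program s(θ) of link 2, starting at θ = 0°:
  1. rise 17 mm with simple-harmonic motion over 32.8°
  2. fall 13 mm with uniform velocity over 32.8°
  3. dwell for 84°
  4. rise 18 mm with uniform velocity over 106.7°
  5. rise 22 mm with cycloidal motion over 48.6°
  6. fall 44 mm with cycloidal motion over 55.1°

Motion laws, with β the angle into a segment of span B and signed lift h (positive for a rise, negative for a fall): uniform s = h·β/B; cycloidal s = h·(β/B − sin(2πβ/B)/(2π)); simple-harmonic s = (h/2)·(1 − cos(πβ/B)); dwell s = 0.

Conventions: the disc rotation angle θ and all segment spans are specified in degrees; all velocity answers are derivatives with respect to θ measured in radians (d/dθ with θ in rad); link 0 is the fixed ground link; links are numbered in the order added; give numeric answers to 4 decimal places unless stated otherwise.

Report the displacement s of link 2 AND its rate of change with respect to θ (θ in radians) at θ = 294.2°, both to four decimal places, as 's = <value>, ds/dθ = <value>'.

seg 1 [0°–32.8°] simple-harmonic, h=17: full span → s += 17 → s = 17.0000
seg 2 [32.8°–65.6°] uniform, h=-13: full span → s += -13 → s = 4.0000
seg 3 [65.6°–149.6°] dwell: s stays 4.0000
seg 4 [149.6°–256.3°] uniform, h=18: full span → s += 18 → s = 22.0000
seg 5 [256.3°–304.9°] cycloidal, h=22: θ=294.2° here. β=37.9, B=48.6. 22·(0.7798 − sin(2π·0.7798)/(2π)) = 20.5964 → s = 42.5964
velocity in seg [256.3°–304.9°] (cycloidal), θ in radians: β = 37.9° = 0.6615 rad, B = 48.6° = 0.8482 rad; ds/dθ = (h/B)(1 − cos(2πβ/B)) = (22/0.8482)(1 − cos(2π·0.7798)) = 21.102724 mm/rad

s = 42.5964, ds/dθ = 21.1027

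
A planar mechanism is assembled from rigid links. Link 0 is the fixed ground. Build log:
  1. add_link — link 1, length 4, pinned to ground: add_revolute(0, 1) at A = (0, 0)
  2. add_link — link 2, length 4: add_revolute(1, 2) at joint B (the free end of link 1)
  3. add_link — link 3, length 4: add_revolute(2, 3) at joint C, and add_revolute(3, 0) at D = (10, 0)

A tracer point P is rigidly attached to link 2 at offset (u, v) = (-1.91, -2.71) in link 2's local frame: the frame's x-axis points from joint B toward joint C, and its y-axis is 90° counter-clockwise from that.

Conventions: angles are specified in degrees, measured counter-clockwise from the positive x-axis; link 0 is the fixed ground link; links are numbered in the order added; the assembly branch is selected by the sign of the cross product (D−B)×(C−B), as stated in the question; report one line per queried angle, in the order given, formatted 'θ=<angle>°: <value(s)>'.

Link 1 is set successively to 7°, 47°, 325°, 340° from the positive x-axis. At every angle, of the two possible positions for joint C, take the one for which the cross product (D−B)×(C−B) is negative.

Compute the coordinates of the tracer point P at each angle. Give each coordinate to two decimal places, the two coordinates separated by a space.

A=(0,0), D=(10.00,0)
θ=7°: B = A + 4.00·(cos7°, sin7°) = (3.9702, 0.4875)
θ=7°: |BD| = 6.0495
θ=7°: circle(B,4.00) ∩ circle(D,4.00): a=3.0247, h=2.6174
θ=7°:   candidates: C₊=(7.1960,2.8527) cross=15.834; C₋=(6.7742,-2.3652) cross=-15.834
θ=7°:   branch - wants cross < 0 → take C=(6.7742,-2.3652) (cross=-15.834)
θ=7°: ex = (C−B)/|BC| = (0.7010,-0.7132); ey = (0.7132,0.7010)
θ=7°: P = B + -1.91·ex + -2.71·ey = (0.6986,-0.0501)
θ=47°: B = A + 4.00·(cos47°, sin47°) = (2.7280, 2.9254)
θ=47°: |BD| = 7.8384
θ=47°: circle(B,4.00) ∩ circle(D,4.00): a=3.9192, h=0.8000
θ=47°:   candidates: C₊=(6.6626,2.2049) cross=6.271; C₋=(6.0654,0.7205) cross=-6.271
θ=47°:   branch - wants cross < 0 → take C=(6.0654,0.7205) (cross=-6.271)
θ=47°: ex = (C−B)/|BC| = (0.8344,-0.5512); ey = (0.5512,0.8344)
θ=47°: P = B + -1.91·ex + -2.71·ey = (-0.3594,1.7171)
θ=325°: B = A + 4.00·(cos325°, sin325°) = (3.2766, -2.2943)
θ=325°: |BD| = 7.1041
θ=325°: circle(B,4.00) ∩ circle(D,4.00): a=3.5520, h=1.8393
θ=325°:   candidates: C₊=(6.0443,0.5936) cross=13.067; C₋=(7.2323,-2.8879) cross=-13.067
θ=325°:   branch - wants cross < 0 → take C=(7.2323,-2.8879) (cross=-13.067)
θ=325°: ex = (C−B)/|BC| = (0.9889,-0.1484); ey = (0.1484,0.9889)
θ=325°: P = B + -1.91·ex + -2.71·ey = (0.9856,-4.6909)
θ=340°: B = A + 4.00·(cos340°, sin340°) = (3.7588, -1.3681)
θ=340°: |BD| = 6.3894
θ=340°: circle(B,4.00) ∩ circle(D,4.00): a=3.1947, h=2.4070
θ=340°:   candidates: C₊=(6.3640,1.6672) cross=15.380; C₋=(7.3948,-3.0353) cross=-15.380
θ=340°:   branch - wants cross < 0 → take C=(7.3948,-3.0353) (cross=-15.380)
θ=340°: ex = (C−B)/|BC| = (0.9090,-0.4168); ey = (0.4168,0.9090)
θ=340°: P = B + -1.91·ex + -2.71·ey = (0.8931,-3.0354)

θ=7°: 0.70 -0.05
θ=47°: -0.36 1.72
θ=325°: 0.99 -4.69
θ=340°: 0.89 -3.04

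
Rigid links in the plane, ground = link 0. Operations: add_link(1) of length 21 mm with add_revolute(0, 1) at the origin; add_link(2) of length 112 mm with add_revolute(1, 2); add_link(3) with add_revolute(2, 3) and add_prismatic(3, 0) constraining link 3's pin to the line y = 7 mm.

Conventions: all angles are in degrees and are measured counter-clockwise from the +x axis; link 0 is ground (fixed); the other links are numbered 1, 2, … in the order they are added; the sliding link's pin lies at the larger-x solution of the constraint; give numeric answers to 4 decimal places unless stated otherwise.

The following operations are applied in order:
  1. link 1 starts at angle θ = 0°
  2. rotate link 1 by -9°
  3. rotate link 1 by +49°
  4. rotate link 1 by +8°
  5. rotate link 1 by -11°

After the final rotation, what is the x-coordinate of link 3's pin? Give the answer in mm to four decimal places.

geometry: r = 21 mm, L = 112 mm, e = 7 mm; θ starts at 0°
rotate link 1 by -9°: θ ← 0° -9° = -9°
rotate link 1 by +49°: θ ← -9° +49° = 40°
rotate link 1 by +8°: θ ← 40° +8° = 48°
rotate link 1 by -11°: θ ← 48° -11° = 37°
crank pin P = (r cos θ, r sin θ) = (16.771346, 12.638115)
h = r sin θ − e = 12.638115 − 7 = 5.638115
x = r cos θ + √(L² − h²) = 16.771346 + 111.857998 = 128.629343

128.6293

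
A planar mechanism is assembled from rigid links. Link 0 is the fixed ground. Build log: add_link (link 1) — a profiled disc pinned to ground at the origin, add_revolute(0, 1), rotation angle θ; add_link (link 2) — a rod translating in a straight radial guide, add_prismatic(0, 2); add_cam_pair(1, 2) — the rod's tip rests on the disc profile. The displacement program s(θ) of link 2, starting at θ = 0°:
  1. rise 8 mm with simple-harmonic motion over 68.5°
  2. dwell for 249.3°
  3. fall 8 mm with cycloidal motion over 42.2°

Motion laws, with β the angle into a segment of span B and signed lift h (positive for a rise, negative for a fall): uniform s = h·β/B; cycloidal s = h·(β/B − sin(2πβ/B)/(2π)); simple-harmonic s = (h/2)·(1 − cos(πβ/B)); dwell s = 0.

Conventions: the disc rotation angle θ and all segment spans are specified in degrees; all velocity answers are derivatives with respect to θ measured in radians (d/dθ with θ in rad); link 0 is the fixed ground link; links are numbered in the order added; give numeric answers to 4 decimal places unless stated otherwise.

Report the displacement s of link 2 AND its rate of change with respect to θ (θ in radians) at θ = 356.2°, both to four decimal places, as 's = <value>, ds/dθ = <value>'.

seg 1 [0°–68.5°] simple-harmonic, h=8: full span → s += 8 → s = 8.0000
seg 2 [68.5°–317.8°] dwell: s stays 8.0000
seg 3 [317.8°–360°] cycloidal, h=-8: θ=356.2° here. β=38.4, B=42.2. -8·(0.9100 − sin(2π·0.9100)/(2π)) = -7.9622 → s = 0.0378
velocity in seg [317.8°–360°] (cycloidal), θ in radians: β = 38.4° = 0.6702 rad, B = 42.2° = 0.7365 rad; ds/dθ = (h/B)(1 − cos(2πβ/B)) = ((-8)/0.7365)(1 − cos(2π·0.9100)) = -1.692606 mm/rad

s = 0.0378, ds/dθ = -1.6926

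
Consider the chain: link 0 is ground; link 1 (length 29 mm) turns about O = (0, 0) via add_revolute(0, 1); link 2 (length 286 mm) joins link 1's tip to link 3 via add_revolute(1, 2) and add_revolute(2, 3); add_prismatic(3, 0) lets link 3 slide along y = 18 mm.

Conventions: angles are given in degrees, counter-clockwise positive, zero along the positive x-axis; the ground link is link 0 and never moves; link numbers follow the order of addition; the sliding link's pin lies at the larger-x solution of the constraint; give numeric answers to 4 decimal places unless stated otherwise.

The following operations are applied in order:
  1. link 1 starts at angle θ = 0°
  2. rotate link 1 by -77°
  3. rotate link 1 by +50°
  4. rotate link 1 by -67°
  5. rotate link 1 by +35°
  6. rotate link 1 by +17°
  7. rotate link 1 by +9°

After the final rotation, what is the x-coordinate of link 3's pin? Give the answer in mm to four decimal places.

geometry: r = 29 mm, L = 286 mm, e = 18 mm; θ starts at 0°
rotate link 1 by -77°: θ ← 0° -77° = -77°
rotate link 1 by +50°: θ ← -77° +50° = -27°
rotate link 1 by -67°: θ ← -27° -67° = -94°
rotate link 1 by +35°: θ ← -94° +35° = -59°
rotate link 1 by +17°: θ ← -59° +17° = -42°
rotate link 1 by +9°: θ ← -42° +9° = -33°
crank pin P = (r cos θ, r sin θ) = (24.321446, -15.794532)
h = r sin θ − e = -15.794532 − 18 = -33.794532
x = r cos θ + √(L² − h²) = 24.321446 + 283.996355 = 308.317801

308.3178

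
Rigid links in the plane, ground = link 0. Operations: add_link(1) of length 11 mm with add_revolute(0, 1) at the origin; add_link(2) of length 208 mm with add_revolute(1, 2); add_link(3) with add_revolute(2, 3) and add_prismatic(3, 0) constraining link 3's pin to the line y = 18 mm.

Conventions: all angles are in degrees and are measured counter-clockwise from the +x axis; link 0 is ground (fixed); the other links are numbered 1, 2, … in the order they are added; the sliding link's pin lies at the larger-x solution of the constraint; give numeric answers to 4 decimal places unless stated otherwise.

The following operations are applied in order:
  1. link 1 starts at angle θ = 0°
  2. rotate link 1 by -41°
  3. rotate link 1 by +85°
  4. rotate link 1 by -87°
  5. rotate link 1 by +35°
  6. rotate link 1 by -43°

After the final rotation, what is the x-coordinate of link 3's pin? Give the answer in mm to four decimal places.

geometry: r = 11 mm, L = 208 mm, e = 18 mm; θ starts at 0°
rotate link 1 by -41°: θ ← 0° -41° = -41°
rotate link 1 by +85°: θ ← -41° +85° = 44°
rotate link 1 by -87°: θ ← 44° -87° = -43°
rotate link 1 by +35°: θ ← -43° +35° = -8°
rotate link 1 by -43°: θ ← -8° -43° = -51°
crank pin P = (r cos θ, r sin θ) = (6.922524, -8.548606)
h = r sin θ − e = -8.548606 − 18 = -26.548606
x = r cos θ + √(L² − h²) = 6.922524 + 206.298743 = 213.221268

213.2213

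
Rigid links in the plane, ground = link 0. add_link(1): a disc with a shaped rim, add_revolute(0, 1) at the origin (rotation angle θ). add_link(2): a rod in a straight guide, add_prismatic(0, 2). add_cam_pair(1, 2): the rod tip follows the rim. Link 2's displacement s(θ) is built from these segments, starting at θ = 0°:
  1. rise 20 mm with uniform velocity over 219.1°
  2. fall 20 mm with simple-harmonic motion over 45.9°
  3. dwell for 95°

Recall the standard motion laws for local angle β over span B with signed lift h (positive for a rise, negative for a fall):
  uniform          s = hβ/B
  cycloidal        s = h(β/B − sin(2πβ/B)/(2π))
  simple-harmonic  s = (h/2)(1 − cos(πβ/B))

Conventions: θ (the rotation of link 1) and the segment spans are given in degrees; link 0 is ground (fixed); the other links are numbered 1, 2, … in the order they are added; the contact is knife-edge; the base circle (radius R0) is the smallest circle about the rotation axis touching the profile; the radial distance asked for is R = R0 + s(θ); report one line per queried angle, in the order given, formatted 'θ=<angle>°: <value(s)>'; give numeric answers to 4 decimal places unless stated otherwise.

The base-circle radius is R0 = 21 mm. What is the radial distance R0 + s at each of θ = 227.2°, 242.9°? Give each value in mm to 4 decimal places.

segment 1 (0° to 219.1°, uniform, h = 20) is passed completely: s = 0.0000 + (20) = 20.0000
θ = 227.2° falls in segment 2 (219.1° to 265°, simple-harmonic, h = -20): β = 227.2 − 219.1 = 8.1°, B = 45.9°; Δs = -20/2·(1 − cos(π·0.1765)) = -1.4978; s = 20.0000 − 1.4978 = 18.5022
θ = 242.9° falls in segment 2 (219.1° to 265°, simple-harmonic, h = -20): β = 242.9 − 219.1 = 23.8°, B = 45.9°; Δs = -20/2·(1 − cos(π·0.5185)) = -10.5814; s = 20.0000 − 10.5814 = 9.4186
θ=227.2°: R = R0 + s = 21 + 18.5022 = 39.5022
θ=242.9°: R = R0 + s = 21 + 9.4186 = 30.4186

θ=227.2°: 39.5022
θ=242.9°: 30.4186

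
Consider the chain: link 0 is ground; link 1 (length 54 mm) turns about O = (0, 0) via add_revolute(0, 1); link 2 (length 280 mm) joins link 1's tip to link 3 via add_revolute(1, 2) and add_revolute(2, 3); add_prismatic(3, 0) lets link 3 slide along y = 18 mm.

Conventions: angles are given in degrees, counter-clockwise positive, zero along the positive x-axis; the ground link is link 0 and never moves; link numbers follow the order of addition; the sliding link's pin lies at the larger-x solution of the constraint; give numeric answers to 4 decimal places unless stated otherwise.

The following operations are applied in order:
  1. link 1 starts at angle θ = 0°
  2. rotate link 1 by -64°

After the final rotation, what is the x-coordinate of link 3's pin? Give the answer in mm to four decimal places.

geometry: r = 54 mm, L = 280 mm, e = 18 mm; θ starts at 0°
rotate link 1 by -64°: θ ← 0° -64° = -64°
crank pin P = (r cos θ, r sin θ) = (23.672042, -48.534879)
h = r sin θ − e = -48.534879 − 18 = -66.534879
x = r cos θ + √(L² − h²) = 23.672042 + 271.979981 = 295.652023

295.6520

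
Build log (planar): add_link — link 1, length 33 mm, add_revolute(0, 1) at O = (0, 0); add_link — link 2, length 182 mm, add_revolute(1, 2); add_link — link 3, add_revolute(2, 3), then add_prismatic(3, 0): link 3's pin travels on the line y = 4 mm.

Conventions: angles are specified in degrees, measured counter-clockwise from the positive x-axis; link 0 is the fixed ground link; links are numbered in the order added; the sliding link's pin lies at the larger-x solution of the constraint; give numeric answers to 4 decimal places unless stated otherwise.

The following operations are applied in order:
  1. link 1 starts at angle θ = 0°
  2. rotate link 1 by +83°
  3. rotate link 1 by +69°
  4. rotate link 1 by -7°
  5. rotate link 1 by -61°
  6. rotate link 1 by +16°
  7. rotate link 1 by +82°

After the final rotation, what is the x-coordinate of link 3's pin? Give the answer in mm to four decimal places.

geometry: r = 33 mm, L = 182 mm, e = 4 mm; θ starts at 0°
rotate link 1 by +83°: θ ← 0° +83° = 83°
rotate link 1 by +69°: θ ← 83° +69° = 152°
rotate link 1 by -7°: θ ← 152° -7° = 145°
rotate link 1 by -61°: θ ← 145° -61° = 84°
rotate link 1 by +16°: θ ← 84° +16° = 100°
rotate link 1 by +82°: θ ← 100° +82° = 182°
crank pin P = (r cos θ, r sin θ) = (-32.979897, -1.151683)
h = r sin θ − e = -1.151683 − 4 = -5.151683
x = r cos θ + √(L² − h²) = -32.979897 + 181.927074 = 148.947176

148.9472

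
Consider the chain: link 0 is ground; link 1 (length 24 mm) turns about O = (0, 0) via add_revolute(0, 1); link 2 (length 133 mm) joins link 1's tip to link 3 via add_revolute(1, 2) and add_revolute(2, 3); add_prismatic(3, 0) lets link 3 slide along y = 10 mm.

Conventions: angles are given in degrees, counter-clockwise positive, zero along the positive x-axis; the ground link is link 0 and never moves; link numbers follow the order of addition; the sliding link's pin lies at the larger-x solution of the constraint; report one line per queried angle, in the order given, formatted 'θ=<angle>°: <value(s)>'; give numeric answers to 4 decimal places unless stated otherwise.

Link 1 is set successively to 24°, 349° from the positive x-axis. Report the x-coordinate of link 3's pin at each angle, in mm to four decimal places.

geometry: r = 24 mm, L = 133 mm, e = 10 mm
θ=24°: crank pin P = (r cos θ, r sin θ) = (21.925091, 9.761679)
θ=24°: h = r sin θ − e = 9.761679 − 10 = -0.238321
θ=24°: x = r cos θ + √(L² − h²) = 21.925091 + 132.999786 = 154.924877
θ=349°: crank pin P = (r cos θ, r sin θ) = (23.559052, -4.579416)
θ=349°: h = r sin θ − e = -4.579416 − 10 = -14.579416
θ=349°: x = r cos θ + √(L² − h²) = 23.559052 + 132.198490 = 155.757542

θ=24°: 154.9249
θ=349°: 155.7575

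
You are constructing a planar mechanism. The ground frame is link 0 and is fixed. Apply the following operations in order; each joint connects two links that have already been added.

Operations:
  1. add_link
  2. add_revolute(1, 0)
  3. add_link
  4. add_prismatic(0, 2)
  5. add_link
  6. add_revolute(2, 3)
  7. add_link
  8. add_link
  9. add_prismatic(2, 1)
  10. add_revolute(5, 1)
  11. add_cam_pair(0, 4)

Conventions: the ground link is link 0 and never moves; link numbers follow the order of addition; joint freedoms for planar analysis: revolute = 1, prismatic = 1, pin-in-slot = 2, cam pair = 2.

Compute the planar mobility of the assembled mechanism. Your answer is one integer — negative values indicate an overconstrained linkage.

L=1 J1=0 J2=0
add link → L=2 J1=0 J2=0
R@1,0 dof=1 J1 → L=2 J1=1 J2=0
add link → L=3 J1=1 J2=0
P@0,2 dof=1 J1 → L=3 J1=2 J2=0
add link → L=4 J1=2 J2=0
R@2,3 dof=1 J1 → L=4 J1=3 J2=0
add link → L=5 J1=3 J2=0
add link → L=6 J1=3 J2=0
P@2,1 dof=1 J1 → L=6 J1=4 J2=0
R@5,1 dof=1 J1 → L=6 J1=5 J2=0
C@0,4 dof=2 J2 → L=6 J1=5 J2=1
M=3(L−1)−2J1−J2=3·5−2·5−1=4

M = 4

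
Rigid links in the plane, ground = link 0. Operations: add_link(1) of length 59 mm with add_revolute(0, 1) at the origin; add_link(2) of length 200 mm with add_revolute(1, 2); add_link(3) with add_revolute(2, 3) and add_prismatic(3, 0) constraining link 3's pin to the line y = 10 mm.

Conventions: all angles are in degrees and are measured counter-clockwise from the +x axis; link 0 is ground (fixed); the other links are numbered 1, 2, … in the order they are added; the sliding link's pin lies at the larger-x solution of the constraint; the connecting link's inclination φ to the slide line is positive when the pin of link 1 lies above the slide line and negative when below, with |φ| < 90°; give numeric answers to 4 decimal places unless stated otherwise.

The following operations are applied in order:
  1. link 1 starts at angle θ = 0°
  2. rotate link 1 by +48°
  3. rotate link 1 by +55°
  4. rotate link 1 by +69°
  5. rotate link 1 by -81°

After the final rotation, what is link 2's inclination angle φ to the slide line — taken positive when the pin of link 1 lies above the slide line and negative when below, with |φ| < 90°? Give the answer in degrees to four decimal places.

geometry: r = 59 mm, L = 200 mm, e = 10 mm; θ starts at 0°
rotate link 1 by +48°: θ ← 0° +48° = 48°
rotate link 1 by +55°: θ ← 48° +55° = 103°
rotate link 1 by +69°: θ ← 103° +69° = 172°
rotate link 1 by -81°: θ ← 172° -81° = 91°
h = r sin θ − e = 58.991014 − 10 = 48.991014
sin φ = h / L = 48.991014 / 200 = 0.24495507
φ = arcsin(0.24495507) = 14.179179°

14.1792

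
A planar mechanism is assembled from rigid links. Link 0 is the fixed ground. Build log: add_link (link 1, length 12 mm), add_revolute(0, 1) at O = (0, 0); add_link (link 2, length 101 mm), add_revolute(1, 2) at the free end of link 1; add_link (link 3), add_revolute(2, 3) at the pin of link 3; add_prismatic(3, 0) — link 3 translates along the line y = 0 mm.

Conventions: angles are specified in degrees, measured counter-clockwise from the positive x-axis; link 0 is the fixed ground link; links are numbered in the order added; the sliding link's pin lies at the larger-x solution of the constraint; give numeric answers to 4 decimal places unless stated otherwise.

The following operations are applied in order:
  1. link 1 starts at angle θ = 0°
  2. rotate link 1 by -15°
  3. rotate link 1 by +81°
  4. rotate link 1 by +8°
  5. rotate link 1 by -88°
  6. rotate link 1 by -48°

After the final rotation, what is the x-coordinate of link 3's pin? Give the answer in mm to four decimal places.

geometry: r = 12 mm, L = 101 mm, e = 0 mm; θ starts at 0°
rotate link 1 by -15°: θ ← 0° -15° = -15°
rotate link 1 by +81°: θ ← -15° +81° = 66°
rotate link 1 by +8°: θ ← 66° +8° = 74°
rotate link 1 by -88°: θ ← 74° -88° = -14°
rotate link 1 by -48°: θ ← -14° -48° = -62°
crank pin P = (r cos θ, r sin θ) = (5.633659, -10.595371)
h = r sin θ − e = -10.595371 − 0 = -10.595371
x = r cos θ + √(L² − h²) = 5.633659 + 100.442711 = 106.076369

106.0764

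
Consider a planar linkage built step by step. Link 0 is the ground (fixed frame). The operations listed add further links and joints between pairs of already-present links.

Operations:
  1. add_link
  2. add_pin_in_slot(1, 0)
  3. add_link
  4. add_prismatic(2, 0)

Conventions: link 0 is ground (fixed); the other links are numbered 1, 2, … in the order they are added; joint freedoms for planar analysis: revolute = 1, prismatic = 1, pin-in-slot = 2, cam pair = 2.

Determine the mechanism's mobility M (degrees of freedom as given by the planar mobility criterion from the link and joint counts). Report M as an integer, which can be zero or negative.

ground; <1,0,0>
#1 <2,0,0>
PS:1↔0 J2 <2,0,1>
#2 <3,0,1>
P:2↔0 J1 <3,1,1>
3×2 − 2×1 − 1×1 = 3

M = 3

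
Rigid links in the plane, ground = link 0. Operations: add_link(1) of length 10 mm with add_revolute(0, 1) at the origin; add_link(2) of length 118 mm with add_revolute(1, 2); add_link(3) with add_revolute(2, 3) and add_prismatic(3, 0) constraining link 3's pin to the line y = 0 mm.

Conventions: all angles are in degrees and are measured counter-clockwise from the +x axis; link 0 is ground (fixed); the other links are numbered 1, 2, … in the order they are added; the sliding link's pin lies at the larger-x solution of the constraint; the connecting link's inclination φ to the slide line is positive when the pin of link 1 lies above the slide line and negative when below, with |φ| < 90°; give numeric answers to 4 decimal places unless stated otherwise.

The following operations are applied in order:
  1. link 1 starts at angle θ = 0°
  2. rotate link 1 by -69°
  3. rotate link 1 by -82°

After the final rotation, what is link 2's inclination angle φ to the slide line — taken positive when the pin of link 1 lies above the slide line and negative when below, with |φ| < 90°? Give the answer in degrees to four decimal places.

geometry: r = 10 mm, L = 118 mm, e = 0 mm; θ starts at 0°
rotate link 1 by -69°: θ ← 0° -69° = -69°
rotate link 1 by -82°: θ ← -69° -82° = -151°
h = r sin θ − e = -4.848096 − 0 = -4.848096
sin φ = h / L = -4.848096 / 118 = -0.04108556
φ = arcsin(-0.04108556) = -2.354692°

-2.3547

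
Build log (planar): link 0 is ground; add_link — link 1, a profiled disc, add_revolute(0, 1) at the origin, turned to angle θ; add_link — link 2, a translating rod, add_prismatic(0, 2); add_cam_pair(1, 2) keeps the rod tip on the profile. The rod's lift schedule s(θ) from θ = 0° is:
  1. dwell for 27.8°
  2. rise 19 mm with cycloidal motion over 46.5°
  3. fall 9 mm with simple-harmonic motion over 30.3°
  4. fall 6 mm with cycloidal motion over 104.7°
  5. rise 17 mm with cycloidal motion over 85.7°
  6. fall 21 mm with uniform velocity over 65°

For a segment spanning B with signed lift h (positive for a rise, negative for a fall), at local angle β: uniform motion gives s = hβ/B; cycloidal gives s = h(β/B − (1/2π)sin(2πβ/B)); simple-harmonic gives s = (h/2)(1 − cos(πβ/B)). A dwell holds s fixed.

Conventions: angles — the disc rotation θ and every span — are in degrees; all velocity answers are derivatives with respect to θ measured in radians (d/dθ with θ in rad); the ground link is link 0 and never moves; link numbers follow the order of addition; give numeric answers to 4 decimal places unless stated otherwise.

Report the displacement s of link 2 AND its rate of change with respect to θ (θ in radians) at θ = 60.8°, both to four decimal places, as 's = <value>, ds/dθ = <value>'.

seg 1 [0°–27.8°] dwell: s stays 0.0000
seg 2 [27.8°–74.3°] cycloidal, h=19: θ=60.8° here. β=33, B=46.5. 19·(0.7097 − sin(2π·0.7097)/(2π)) = 16.4113 → s = 16.4113
velocity in seg [27.8°–74.3°] (cycloidal), θ in radians: β = 33° = 0.5760 rad, B = 46.5° = 0.8116 rad; ds/dθ = (h/B)(1 − cos(2πβ/B)) = (19/0.8116)(1 − cos(2π·0.7097)) = 29.279250 mm/rad

s = 16.4113, ds/dθ = 29.2792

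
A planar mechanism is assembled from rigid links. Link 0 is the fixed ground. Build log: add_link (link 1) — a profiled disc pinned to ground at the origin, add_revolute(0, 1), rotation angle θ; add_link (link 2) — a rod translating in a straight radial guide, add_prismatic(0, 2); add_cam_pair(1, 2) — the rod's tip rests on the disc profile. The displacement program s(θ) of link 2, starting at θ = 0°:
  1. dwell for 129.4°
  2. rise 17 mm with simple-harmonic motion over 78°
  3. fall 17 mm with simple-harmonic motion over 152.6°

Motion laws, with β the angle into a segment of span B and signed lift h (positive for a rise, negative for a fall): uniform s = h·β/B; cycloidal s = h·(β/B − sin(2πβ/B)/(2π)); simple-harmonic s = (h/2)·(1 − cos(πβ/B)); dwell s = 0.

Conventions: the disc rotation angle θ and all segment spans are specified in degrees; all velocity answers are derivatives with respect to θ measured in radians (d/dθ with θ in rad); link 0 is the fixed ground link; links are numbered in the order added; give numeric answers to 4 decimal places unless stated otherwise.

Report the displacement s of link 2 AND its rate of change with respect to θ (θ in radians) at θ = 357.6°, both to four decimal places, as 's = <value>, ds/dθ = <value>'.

seg 1 [0°–129.4°] dwell: s stays 0.0000
seg 2 [129.4°–207.4°] simple-harmonic, h=17: full span → s += 17 → s = 17.0000
seg 3 [207.4°–360°] simple-harmonic, h=-17: θ=357.6° here. β=150.2, B=152.6. -17/2·(1 − cos(π·0.9843)) = -16.9896 → s = 0.0104
velocity in seg [207.4°–360°] (simple-harmonic), θ in radians: β = 150.2° = 2.6215 rad, B = 152.6° = 2.6634 rad; ds/dθ = (πh/(2B)) sin(πβ/B) = (π·(-17)/(2·2.6634)) sin(π·0.9843) = -0.495184 mm/rad

s = 0.0104, ds/dθ = -0.4952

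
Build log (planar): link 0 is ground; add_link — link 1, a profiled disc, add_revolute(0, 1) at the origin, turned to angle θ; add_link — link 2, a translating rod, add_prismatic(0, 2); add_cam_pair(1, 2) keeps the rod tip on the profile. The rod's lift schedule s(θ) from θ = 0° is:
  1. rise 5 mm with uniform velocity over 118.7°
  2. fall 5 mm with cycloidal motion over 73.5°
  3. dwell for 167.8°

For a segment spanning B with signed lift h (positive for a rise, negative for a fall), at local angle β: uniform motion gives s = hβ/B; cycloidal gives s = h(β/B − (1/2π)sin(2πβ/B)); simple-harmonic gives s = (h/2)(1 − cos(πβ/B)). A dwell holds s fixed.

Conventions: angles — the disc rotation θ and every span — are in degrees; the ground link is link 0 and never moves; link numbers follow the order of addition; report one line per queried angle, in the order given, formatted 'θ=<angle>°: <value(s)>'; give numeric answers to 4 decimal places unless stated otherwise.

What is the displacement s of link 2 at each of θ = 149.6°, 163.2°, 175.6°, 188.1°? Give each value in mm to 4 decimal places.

seg 1 [0°–118.7°] uniform, h=5: full span → s += 5 → s = 5.0000
seg 2 [118.7°–192.2°] cycloidal, h=-5: θ=149.6° here. β=30.9, B=73.5. -5·(0.4204 − sin(2π·0.4204)/(2π)) = -1.7205 → s = 3.2795
seg 2 [118.7°–192.2°] cycloidal, h=-5: θ=163.2° here. β=44.5, B=73.5. -5·(0.6054 − sin(2π·0.6054)/(2π)) = -3.5167 → s = 1.4833
seg 2 [118.7°–192.2°] cycloidal, h=-5: θ=175.6° here. β=56.9, B=73.5. -5·(0.7741 − sin(2π·0.7741)/(2π)) = -4.6574 → s = 0.3426
seg 2 [118.7°–192.2°] cycloidal, h=-5: θ=188.1° here. β=69.4, B=73.5. -5·(0.9442 − sin(2π·0.9442)/(2π)) = -4.9943 → s = 0.0057

θ=149.6°: 3.2795
θ=163.2°: 1.4833
θ=175.6°: 0.3426
θ=188.1°: 0.0057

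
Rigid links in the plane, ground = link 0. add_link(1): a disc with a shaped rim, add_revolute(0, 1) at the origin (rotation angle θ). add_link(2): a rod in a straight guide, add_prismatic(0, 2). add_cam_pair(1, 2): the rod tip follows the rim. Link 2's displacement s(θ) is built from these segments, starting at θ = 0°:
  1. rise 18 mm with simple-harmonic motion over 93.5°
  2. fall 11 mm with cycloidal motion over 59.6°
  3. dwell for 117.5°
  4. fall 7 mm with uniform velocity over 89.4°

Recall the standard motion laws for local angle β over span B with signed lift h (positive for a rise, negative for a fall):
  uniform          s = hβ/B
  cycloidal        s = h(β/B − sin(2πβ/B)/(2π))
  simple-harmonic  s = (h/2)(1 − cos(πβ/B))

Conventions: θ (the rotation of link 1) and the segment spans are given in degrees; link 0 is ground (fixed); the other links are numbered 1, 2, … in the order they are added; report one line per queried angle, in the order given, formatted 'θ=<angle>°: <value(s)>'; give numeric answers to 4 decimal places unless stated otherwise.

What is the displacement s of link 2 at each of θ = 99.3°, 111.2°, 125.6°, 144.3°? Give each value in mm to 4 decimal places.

segment 1 (0° to 93.5°, simple-harmonic, h = 18) is passed completely: s = 0.0000 + (18) = 18.0000
θ = 99.3° falls in segment 2 (93.5° to 153.1°, cycloidal, h = -11): β = 99.3 − 93.5 = 5.8°, B = 59.6°; Δs = -11·(0.0973 − sin(2π·0.0973)/(2π)) = -0.0655; s = 18.0000 − 0.0655 = 17.9345
θ = 111.2° falls in segment 2 (93.5° to 153.1°, cycloidal, h = -11): β = 111.2 − 93.5 = 17.7°, B = 59.6°; Δs = -11·(0.2970 − sin(2π·0.2970)/(2π)) = -1.5918; s = 18.0000 − 1.5918 = 16.4082
θ = 125.6° falls in segment 2 (93.5° to 153.1°, cycloidal, h = -11): β = 125.6 − 93.5 = 32.1°, B = 59.6°; Δs = -11·(0.5386 − sin(2π·0.5386)/(2π)) = -6.3448; s = 18.0000 − 6.3448 = 11.6552
θ = 144.3° falls in segment 2 (93.5° to 153.1°, cycloidal, h = -11): β = 144.3 − 93.5 = 50.8°, B = 59.6°; Δs = -11·(0.8523 − sin(2π·0.8523)/(2π)) = -10.7768; s = 18.0000 − 10.7768 = 7.2232

θ=99.3°: 17.9345
θ=111.2°: 16.4082
θ=125.6°: 11.6552
θ=144.3°: 7.2232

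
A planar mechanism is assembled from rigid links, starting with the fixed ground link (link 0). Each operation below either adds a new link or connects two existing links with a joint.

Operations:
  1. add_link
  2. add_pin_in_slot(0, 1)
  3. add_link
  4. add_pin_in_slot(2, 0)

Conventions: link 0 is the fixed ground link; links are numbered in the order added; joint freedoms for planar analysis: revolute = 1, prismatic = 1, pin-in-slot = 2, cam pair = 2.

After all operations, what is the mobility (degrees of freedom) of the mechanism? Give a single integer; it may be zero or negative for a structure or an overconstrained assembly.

link 0 = ground. State L|J1|J2 = 1|0|0
+link1  2|0|0
PS(0,1) f=2→J2  2|0|1
+link2  3|0|1
PS(2,0) f=2→J2  3|0|2
M = 3(3−1)−2·0−2 = 6−0−2 = 4

M = 4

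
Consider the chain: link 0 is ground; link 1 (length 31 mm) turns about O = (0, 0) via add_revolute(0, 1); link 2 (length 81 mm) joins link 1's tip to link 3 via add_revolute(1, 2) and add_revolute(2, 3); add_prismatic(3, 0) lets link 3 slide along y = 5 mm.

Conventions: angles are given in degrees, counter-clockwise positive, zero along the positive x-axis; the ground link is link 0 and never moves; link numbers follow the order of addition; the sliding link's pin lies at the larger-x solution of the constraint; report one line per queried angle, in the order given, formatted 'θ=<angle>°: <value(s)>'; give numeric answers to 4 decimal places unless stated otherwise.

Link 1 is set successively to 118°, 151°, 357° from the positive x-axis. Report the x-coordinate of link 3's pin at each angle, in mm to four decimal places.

geometry: r = 31 mm, L = 81 mm, e = 5 mm
θ=118°: crank pin P = (r cos θ, r sin θ) = (-14.553618, 27.371375)
θ=118°: h = r sin θ − e = 27.371375 − 5 = 22.371375
θ=118°: x = r cos θ + √(L² − h²) = -14.553618 + 77.849352 = 63.295733
θ=151°: crank pin P = (r cos θ, r sin θ) = (-27.113211, 15.029098)
θ=151°: h = r sin θ − e = 15.029098 − 5 = 10.029098
θ=151°: x = r cos θ + √(L² − h²) = -27.113211 + 80.376720 = 53.263510
θ=357°: crank pin P = (r cos θ, r sin θ) = (30.957516, -1.622415)
θ=357°: h = r sin θ − e = -1.622415 − 5 = -6.622415
θ=357°: x = r cos θ + √(L² − h²) = 30.957516 + 80.728828 = 111.686343

θ=118°: 63.2957
θ=151°: 53.2635
θ=357°: 111.6863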